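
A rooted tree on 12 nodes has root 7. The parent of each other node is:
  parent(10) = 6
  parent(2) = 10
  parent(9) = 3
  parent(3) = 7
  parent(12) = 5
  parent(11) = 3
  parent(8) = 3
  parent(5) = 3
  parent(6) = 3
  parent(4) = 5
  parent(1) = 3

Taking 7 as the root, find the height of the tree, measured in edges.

4

The longest root-to-leaf path is 7 → 3 → 6 → 10 → 2 (4 edges).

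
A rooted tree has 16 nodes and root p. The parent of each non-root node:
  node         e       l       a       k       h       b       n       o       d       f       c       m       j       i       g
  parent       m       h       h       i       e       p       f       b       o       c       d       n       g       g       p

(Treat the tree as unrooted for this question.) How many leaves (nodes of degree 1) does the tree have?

4

Degree-1 nodes: a, j, k, l — 4 of them.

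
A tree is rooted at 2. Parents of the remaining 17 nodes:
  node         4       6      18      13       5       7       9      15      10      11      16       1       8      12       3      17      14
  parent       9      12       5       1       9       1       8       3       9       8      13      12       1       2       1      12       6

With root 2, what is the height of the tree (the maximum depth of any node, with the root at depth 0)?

The longest root-to-leaf path is 2 – 12 – 1 – 8 – 9 – 5 – 18 (6 edges).

6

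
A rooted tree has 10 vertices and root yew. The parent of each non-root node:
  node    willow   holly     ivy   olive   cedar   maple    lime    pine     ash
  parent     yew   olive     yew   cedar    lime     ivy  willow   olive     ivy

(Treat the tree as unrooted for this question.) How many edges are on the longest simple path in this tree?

A longest path is pine – olive – cedar – lime – willow – yew – ivy – ash, with 7 edges.

7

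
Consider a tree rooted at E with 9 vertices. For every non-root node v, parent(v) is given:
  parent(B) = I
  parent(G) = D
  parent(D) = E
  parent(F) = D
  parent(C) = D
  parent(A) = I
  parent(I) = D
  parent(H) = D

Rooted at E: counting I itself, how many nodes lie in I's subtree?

The subtree rooted at I contains: I, B, A — 3 nodes.

3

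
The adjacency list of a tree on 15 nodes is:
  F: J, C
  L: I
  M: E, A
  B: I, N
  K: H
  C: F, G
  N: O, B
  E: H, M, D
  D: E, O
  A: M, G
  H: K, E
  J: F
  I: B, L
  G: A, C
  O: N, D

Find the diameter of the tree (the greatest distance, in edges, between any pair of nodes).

12

BFS from L reaches J last, at distance 12; BFS from J confirms no node is farther.
Path: L – I – B – N – O – D – E – M – A – G – C – F – J.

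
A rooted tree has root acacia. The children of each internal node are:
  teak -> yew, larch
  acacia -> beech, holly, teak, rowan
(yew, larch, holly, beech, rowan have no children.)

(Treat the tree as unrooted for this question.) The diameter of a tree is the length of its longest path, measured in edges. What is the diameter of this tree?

3

A longest path is larch - teak - acacia - rowan, with 3 edges.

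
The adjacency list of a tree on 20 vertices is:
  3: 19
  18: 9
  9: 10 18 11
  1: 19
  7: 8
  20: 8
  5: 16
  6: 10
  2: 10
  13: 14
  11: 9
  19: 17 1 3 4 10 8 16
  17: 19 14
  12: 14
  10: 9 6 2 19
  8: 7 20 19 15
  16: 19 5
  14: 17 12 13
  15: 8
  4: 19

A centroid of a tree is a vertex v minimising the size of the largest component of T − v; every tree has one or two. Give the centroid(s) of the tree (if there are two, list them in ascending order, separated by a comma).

19

Delete 19: the remaining components have sizes 6, 4, 4, 2, 1, 1, 1. Max 6 ≤ 10, so 19 is a centroid.
Every other node leaves some component of size > 10, so the centroid is unique.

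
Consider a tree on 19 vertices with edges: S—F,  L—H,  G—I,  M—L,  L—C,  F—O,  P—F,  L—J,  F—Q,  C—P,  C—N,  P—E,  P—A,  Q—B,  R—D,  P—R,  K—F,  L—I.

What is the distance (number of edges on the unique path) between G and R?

5

Walking from G: G–I–L–C–P–R. Length 5.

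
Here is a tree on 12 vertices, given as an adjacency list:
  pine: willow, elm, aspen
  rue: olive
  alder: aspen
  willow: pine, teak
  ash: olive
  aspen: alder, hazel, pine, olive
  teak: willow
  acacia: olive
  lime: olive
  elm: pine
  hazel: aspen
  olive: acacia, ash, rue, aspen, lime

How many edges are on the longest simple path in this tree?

A longest path is teak-willow-pine-aspen-olive-lime, with 5 edges.

5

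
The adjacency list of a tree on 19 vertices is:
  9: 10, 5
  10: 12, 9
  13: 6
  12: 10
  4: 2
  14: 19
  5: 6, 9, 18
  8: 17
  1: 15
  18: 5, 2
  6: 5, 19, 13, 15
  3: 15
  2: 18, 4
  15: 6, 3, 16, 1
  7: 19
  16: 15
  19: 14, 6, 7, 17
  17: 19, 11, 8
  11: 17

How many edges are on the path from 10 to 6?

The path is 10 – 9 – 5 – 6, which has 3 edges.

3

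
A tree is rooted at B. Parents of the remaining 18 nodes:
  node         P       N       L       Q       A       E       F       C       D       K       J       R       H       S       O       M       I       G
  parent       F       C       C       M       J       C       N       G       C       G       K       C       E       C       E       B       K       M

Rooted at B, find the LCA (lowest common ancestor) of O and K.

Path O→root: O E C G M B; path K→root: K G M B.
First common node: G.

G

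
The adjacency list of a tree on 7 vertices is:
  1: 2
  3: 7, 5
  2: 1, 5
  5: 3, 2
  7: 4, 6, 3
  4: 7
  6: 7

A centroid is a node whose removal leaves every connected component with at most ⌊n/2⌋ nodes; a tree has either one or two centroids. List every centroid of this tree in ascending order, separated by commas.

3

Removing 3 splits the tree into components of sizes 3, 3; the largest is 3 ≤ ⌊7/2⌋ = 3.
No neighbour of 3 does as well, so 3 is the unique centroid.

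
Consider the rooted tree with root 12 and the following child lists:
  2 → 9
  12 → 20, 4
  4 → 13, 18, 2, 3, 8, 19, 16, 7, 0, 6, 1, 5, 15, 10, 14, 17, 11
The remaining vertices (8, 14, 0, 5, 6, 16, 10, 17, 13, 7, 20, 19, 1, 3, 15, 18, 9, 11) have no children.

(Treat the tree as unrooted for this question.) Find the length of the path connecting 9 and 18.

9–2–4–18: 3 edges.

3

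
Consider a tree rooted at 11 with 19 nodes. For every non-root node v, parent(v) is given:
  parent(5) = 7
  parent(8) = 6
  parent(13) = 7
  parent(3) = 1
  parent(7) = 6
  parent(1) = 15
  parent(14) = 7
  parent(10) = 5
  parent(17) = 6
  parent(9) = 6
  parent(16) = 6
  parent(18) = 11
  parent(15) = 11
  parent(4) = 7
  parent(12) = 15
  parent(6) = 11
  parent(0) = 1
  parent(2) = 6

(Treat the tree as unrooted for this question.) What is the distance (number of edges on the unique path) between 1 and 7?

4

The path is 1 – 15 – 11 – 6 – 7, which has 4 edges.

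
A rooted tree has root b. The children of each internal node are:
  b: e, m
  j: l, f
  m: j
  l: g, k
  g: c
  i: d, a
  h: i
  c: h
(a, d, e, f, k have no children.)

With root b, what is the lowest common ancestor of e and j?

b

Ancestors of e (toward the root): e, b.
Ancestors of j: j, m, b.
The deepest node appearing in both lists is b.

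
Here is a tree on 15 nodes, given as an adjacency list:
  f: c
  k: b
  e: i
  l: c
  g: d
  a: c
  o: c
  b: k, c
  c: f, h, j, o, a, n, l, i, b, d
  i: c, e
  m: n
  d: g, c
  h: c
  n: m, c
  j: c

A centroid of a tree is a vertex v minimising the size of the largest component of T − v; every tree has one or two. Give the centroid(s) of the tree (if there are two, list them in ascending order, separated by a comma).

Delete c: the remaining components have sizes 2, 2, 2, 2, 1, 1, 1, 1, 1, 1. Max 2 ≤ 7, so c is a centroid.
No neighbour of c does as well, so c is the unique centroid.

c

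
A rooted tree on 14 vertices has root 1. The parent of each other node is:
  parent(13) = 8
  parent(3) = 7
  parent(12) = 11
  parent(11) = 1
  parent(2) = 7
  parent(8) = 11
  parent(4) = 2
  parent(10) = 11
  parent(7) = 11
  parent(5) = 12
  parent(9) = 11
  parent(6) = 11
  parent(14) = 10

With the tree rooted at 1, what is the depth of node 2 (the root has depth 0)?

Path from 1 to 2: 1 → 11 → 7 → 2, which has 3 edges.

3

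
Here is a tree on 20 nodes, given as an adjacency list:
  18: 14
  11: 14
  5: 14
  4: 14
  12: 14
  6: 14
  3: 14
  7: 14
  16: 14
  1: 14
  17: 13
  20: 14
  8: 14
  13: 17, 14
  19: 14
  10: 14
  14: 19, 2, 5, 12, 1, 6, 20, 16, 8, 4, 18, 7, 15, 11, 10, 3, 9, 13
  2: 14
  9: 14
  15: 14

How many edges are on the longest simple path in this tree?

3

BFS from 17 reaches 9 last, at distance 3; BFS from 9 confirms no node is farther.
Path: 17 – 13 – 14 – 9.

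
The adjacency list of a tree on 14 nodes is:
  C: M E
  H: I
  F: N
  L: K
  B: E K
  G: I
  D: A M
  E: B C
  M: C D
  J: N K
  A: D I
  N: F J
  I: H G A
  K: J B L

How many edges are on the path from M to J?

5

The path is M–C–E–B–K–J, which has 5 edges.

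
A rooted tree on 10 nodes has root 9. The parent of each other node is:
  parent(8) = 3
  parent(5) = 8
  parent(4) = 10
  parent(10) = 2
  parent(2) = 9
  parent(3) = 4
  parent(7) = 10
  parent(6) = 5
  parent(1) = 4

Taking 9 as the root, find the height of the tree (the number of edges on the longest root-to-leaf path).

7

The longest root-to-leaf path is 9–2–10–4–3–8–5–6 (7 edges).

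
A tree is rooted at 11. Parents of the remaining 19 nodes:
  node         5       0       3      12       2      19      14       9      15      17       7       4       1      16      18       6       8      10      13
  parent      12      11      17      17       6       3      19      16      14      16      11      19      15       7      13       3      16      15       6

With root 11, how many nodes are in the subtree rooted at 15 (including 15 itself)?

The subtree rooted at 15 contains: 15, 10, 1 — 3 nodes.

3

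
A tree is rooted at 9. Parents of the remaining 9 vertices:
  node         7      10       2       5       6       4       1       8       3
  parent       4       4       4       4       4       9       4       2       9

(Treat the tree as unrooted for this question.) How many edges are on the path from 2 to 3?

3

The path is 2–4–9–3, which has 3 edges.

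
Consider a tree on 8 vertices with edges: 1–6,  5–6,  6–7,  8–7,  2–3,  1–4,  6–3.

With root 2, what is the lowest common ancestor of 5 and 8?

Ancestors of 5 (toward the root): 5, 6, 3, 2.
Ancestors of 8: 8, 7, 6, 3, 2.
The deepest node appearing in both lists is 6.

6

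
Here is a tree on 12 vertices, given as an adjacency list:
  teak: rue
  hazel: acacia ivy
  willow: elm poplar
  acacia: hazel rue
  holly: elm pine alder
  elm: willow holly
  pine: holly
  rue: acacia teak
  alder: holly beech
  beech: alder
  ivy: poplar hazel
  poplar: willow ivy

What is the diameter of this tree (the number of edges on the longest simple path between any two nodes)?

10

A longest path is teak–rue–acacia–hazel–ivy–poplar–willow–elm–holly–alder–beech, with 10 edges.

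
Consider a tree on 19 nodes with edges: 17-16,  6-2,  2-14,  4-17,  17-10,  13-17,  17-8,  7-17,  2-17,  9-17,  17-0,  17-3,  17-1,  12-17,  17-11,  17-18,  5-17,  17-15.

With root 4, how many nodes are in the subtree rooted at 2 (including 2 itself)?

3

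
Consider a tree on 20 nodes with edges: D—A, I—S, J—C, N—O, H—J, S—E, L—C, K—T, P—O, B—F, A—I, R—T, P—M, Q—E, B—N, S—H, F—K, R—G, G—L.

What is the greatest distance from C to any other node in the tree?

Distances from C peak at 11, attained at M.
C–L–G–R–T–K–F–B–N–O–P–M

11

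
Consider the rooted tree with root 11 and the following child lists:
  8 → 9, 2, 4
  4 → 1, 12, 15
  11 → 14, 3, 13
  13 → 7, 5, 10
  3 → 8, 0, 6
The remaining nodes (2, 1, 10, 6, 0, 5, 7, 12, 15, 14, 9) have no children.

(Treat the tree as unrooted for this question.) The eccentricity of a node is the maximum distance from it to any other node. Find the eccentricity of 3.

The node farthest from 3 is 5 (1, 12, 7, 10, 15 also at distance 3), via 3–11–13–5 — 3 edges.

3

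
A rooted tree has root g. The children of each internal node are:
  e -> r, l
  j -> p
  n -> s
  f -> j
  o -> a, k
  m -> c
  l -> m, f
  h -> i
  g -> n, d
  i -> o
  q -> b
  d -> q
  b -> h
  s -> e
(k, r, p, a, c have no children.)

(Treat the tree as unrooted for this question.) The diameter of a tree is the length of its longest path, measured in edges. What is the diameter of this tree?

14

Starting from k, a farthest node is p at distance 14.
One longest path: k-o-i-h-b-q-d-g-n-s-e-l-f-j-p.
So the diameter is 14.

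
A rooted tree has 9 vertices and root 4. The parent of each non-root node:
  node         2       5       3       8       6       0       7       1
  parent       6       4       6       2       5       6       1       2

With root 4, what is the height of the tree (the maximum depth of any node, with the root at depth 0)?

5

7 sits deepest: 4 → 5 → 6 → 2 → 1 → 7 — 5 edges from the root.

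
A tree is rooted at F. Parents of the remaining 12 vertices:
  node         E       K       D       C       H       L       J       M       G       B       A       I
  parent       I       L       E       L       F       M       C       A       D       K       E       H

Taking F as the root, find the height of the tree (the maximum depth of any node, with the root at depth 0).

8

A deepest node is B, reached by F-H-I-E-A-M-L-K-B.
That path has 8 edges, so the height is 8.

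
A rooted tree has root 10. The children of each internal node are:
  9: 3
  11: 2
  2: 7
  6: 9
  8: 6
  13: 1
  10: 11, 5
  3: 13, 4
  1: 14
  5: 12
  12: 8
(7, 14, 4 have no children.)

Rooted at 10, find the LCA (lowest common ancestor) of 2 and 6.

10

2's ancestor chain is 2, 11, 10 and 6's is 6, 8, 12, 5, 10; they first meet at 10.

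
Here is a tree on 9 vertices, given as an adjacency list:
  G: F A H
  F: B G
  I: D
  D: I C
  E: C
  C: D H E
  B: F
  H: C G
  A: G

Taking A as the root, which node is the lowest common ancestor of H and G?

Ancestors of H (toward the root): H, G, A.
Ancestors of G: G, A.
The deepest node appearing in both lists is G.

G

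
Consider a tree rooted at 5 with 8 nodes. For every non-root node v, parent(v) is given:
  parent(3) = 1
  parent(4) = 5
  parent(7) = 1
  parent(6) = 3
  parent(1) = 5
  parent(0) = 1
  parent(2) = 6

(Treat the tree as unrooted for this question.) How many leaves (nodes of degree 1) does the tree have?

4

Degree-1 nodes: 0, 2, 4, 7 — 4 of them.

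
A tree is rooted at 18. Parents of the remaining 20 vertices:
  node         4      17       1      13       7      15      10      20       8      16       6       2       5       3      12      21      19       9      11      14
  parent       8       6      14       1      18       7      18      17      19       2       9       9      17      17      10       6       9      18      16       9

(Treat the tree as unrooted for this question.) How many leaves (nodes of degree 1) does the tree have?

9

Degree-1 nodes: 3, 4, 5, 11, 12, 13, 15, 20, 21 — 9 of them.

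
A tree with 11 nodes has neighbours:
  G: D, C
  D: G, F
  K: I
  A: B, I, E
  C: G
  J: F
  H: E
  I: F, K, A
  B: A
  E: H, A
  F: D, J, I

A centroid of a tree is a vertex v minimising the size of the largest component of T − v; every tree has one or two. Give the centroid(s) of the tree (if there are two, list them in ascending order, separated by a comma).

Delete I: the remaining components have sizes 5, 4, 1. Max 5 ≤ 5, so I is a centroid.
Every other node leaves some component of size > 5, so the centroid is unique.

I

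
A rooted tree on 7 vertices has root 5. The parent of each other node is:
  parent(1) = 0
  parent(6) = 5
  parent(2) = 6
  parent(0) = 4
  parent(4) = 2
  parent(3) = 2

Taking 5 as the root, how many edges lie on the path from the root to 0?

Path from 5 to 0: 5–6–2–4–0, which has 4 edges.

4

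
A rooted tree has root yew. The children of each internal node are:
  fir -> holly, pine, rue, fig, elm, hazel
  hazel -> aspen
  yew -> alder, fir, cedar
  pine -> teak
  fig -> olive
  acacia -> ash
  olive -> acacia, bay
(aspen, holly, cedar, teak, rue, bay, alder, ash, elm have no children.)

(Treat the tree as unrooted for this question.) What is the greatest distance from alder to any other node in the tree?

6

A farthest node from alder is ash.
The path alder–yew–fir–fig–olive–acacia–ash has 6 edges.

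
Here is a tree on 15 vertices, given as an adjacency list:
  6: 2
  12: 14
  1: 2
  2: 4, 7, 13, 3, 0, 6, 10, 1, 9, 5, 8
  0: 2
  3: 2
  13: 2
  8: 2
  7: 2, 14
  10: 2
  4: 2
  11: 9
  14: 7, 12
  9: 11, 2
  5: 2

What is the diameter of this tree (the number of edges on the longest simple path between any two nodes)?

5

BFS from 12 reaches 11 last, at distance 5; BFS from 11 confirms no node is farther.
Path: 12 - 14 - 7 - 2 - 9 - 11.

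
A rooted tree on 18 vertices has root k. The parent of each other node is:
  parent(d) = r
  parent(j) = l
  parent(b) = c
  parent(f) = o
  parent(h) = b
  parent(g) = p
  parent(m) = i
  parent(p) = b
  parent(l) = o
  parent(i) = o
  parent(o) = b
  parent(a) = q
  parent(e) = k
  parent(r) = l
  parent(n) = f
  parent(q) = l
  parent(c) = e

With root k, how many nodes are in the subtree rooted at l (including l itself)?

The subtree rooted at l contains: l, j, r, q, d, a — 6 nodes.

6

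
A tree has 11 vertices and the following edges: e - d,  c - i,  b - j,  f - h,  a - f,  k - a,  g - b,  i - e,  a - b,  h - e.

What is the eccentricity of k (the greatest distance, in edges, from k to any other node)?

Distances from k peak at 6, attained at c.
k–a–f–h–e–i–c

6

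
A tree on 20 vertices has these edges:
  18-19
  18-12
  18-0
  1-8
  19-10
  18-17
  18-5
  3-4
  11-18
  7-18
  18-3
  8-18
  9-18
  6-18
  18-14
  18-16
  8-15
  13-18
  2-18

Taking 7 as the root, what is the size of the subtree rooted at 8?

8's subtree: {8, 1, 15}, size 3.

3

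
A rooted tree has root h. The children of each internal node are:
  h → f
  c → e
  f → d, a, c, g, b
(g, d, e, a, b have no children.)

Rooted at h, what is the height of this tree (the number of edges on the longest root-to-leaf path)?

The longest root-to-leaf path is h – f – c – e (3 edges).

3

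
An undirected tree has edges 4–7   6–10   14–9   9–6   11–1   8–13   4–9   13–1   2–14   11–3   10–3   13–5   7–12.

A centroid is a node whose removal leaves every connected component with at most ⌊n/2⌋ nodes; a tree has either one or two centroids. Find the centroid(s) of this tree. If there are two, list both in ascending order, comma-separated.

6, 10

If 6 is removed the pieces have sizes 7, 6, all ≤ ⌊14/2⌋ = 7.
Its neighbour 10 also leaves a largest component of size 7, so both are centroids.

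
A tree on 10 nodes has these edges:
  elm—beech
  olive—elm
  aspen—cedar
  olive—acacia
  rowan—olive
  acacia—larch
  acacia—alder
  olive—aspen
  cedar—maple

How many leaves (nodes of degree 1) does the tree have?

5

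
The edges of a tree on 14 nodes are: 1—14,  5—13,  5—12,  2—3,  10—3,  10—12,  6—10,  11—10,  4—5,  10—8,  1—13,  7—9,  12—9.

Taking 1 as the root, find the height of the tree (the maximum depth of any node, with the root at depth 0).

6

A deepest node is 2, reached by 1 – 13 – 5 – 12 – 10 – 3 – 2.
That path has 6 edges, so the height is 6.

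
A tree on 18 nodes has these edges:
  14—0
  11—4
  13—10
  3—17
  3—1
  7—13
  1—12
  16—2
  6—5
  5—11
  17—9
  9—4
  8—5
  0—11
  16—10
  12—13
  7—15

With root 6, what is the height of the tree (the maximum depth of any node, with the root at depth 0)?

2 sits deepest: 6 – 5 – 11 – 4 – 9 – 17 – 3 – 1 – 12 – 13 – 10 – 16 – 2 — 12 edges from the root.

12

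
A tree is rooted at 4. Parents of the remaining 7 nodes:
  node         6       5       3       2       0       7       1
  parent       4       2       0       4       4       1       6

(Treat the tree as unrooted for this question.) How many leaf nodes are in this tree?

Exactly 3 nodes have a single neighbour: 3, 5, 7.

3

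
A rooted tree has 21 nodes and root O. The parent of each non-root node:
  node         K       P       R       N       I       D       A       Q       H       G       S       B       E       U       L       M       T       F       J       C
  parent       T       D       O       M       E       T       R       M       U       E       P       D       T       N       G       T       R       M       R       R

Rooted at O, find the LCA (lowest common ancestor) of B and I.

T

Ancestors of B (toward the root): B, D, T, R, O.
Ancestors of I: I, E, T, R, O.
The deepest node appearing in both lists is T.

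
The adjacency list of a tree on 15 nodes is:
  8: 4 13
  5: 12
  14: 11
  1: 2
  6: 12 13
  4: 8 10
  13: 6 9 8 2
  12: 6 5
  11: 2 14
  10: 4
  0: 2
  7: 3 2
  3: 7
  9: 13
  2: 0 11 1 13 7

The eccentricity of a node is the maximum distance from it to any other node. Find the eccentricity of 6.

4

Distances from 6 peak at 4, attained at 14 (3, 10 also at distance 4).
6-13-2-11-14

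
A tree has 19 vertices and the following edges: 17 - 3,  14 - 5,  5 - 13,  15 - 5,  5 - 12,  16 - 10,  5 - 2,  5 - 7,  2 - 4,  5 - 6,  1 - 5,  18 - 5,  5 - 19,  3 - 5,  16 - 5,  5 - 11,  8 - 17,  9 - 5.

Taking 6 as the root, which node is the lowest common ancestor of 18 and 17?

5

18's ancestor chain is 18, 5, 6 and 17's is 17, 3, 5, 6; they first meet at 5.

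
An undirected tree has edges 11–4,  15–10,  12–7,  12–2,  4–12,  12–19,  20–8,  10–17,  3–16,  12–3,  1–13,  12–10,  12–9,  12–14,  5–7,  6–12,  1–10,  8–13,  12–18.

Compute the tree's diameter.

7

BFS from 20 reaches 5 last, at distance 7; BFS from 5 confirms no node is farther.
Path: 20 - 8 - 13 - 1 - 10 - 12 - 7 - 5.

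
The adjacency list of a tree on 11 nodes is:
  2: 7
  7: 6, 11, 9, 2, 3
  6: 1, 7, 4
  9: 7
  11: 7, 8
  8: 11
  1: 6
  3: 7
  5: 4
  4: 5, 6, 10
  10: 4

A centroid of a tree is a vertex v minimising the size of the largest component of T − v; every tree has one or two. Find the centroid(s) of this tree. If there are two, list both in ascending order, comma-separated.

7

Delete 7: the remaining components have sizes 5, 2, 1, 1, 1. Max 5 ≤ 5, so 7 is a centroid.
No neighbour of 7 does as well, so 7 is the unique centroid.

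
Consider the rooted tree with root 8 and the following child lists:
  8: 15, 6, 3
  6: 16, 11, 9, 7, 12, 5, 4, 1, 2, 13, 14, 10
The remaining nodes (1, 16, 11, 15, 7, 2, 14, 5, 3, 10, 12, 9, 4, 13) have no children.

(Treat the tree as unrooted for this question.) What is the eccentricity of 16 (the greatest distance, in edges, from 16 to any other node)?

The node farthest from 16 is 3 (15 also at distance 3), via 16 – 6 – 8 – 3 — 3 edges.

3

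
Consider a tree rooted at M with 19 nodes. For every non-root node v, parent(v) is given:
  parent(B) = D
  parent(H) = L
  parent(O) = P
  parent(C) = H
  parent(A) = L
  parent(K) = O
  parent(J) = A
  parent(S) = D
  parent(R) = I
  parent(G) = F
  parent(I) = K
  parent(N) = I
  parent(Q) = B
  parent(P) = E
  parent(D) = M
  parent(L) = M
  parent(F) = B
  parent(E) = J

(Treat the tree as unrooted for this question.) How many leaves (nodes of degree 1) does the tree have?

6

Degree-1 nodes: C, G, N, Q, R, S — 6 of them.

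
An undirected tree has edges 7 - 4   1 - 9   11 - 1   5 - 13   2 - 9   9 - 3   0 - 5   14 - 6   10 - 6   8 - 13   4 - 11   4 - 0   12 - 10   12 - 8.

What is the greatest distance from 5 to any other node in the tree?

6

The node farthest from 5 is 14 (3, 2 also at distance 6), via 5 – 13 – 8 – 12 – 10 – 6 – 14 — 6 edges.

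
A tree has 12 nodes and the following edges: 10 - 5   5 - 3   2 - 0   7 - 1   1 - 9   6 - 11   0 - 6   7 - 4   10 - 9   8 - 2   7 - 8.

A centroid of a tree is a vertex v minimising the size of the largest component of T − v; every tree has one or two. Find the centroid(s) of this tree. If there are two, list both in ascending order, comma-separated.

7

Removing 7 splits the tree into components of sizes 5, 5, 1; the largest is 5 ≤ ⌊12/2⌋ = 6.
No neighbour of 7 does as well, so 7 is the unique centroid.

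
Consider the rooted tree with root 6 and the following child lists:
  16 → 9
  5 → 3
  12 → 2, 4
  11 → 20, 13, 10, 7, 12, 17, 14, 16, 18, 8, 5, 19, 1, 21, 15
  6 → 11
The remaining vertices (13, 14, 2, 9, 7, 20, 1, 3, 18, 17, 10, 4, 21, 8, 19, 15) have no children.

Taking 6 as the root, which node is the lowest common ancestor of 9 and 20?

11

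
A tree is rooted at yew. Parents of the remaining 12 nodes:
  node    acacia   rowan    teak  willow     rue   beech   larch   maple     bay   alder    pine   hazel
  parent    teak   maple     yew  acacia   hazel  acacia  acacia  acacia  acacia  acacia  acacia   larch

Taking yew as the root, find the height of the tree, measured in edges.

A deepest node is rue, reached by yew–teak–acacia–larch–hazel–rue.
That path has 5 edges, so the height is 5.

5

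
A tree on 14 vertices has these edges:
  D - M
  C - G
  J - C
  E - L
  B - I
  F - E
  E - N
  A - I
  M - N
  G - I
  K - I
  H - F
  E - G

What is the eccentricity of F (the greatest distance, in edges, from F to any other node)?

Distances from F peak at 4, attained at J (K, B, A, D also at distance 4).
F – E – G – C – J

4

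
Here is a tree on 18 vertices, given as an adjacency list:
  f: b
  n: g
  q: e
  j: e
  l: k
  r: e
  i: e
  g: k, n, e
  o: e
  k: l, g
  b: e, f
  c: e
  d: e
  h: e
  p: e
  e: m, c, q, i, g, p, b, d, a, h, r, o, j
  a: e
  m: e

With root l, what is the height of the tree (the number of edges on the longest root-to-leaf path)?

A deepest node is f, reached by l-k-g-e-b-f.
That path has 5 edges, so the height is 5.

5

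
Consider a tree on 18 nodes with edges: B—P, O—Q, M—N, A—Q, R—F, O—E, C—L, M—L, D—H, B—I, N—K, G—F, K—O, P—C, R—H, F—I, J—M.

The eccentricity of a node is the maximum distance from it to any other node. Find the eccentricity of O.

12

The node farthest from O is D, via O-K-N-M-L-C-P-B-I-F-R-H-D — 12 edges.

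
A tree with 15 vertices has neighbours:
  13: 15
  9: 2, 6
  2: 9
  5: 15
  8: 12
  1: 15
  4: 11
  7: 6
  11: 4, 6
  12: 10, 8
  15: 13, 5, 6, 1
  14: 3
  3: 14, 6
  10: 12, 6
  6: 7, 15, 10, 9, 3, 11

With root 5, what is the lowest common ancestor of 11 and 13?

15

11's ancestor chain is 11, 6, 15, 5 and 13's is 13, 15, 5; they first meet at 15.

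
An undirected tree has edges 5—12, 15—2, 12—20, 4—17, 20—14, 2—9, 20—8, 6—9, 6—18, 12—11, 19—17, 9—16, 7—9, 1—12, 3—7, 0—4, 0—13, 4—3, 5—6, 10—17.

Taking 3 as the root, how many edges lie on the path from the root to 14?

3–7–9–6–5–12–20–14 — 7 edges.

7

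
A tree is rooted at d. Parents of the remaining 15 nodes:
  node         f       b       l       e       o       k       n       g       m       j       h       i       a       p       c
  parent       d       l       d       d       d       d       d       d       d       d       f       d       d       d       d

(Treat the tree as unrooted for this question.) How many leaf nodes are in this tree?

13

Exactly 13 nodes have a single neighbour: a, b, c, e, g, h, i, j, k, m, n, o, p.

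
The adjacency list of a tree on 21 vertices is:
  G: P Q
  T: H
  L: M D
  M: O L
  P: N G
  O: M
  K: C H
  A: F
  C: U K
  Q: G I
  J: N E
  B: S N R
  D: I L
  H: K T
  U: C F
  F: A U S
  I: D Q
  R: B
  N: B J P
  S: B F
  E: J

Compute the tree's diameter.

16

BFS from O reaches T last, at distance 16; BFS from T confirms no node is farther.
Path: O–M–L–D–I–Q–G–P–N–B–S–F–U–C–K–H–T.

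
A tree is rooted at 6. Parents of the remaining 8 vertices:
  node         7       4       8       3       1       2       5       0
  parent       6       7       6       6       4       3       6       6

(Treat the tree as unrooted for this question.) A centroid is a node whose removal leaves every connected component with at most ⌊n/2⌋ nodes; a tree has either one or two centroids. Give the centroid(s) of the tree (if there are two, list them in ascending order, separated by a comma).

If 6 is removed the pieces have sizes 3, 2, 1, 1, 1, all ≤ ⌊9/2⌋ = 4.
Every other node leaves some component of size > 4, so the centroid is unique.

6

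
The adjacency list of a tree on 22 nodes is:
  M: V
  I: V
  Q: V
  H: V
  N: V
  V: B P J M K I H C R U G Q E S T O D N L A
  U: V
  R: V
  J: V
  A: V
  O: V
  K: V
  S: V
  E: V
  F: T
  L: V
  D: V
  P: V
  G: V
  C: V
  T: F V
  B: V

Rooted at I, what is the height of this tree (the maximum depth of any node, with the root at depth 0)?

3

The longest root-to-leaf path is I-V-T-F (3 edges).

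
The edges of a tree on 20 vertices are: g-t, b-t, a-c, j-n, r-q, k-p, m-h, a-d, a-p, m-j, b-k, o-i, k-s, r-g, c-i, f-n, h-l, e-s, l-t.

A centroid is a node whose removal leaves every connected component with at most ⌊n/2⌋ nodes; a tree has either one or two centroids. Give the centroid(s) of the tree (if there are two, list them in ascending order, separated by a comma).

If t is removed the pieces have sizes 10, 6, 3, all ≤ ⌊20/2⌋ = 10.
b is adjacent to t and is also a centroid (the largest component after removing it is likewise 10).

b, t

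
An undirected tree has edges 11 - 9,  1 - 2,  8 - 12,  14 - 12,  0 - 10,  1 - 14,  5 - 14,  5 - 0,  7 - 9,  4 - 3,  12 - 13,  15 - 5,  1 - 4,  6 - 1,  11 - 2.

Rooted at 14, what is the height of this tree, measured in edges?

A deepest node is 7, reached by 14-1-2-11-9-7.
That path has 5 edges, so the height is 5.

5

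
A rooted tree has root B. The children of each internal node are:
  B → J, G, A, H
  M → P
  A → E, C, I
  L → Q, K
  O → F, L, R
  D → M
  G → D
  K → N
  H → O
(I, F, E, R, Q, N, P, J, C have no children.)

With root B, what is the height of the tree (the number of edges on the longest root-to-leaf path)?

5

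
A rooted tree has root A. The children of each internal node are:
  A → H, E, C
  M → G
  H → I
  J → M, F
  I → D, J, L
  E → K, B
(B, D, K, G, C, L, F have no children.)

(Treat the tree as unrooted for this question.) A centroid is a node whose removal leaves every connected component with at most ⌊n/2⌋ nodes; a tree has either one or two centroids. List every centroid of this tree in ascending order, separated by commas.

I

If I is removed the pieces have sizes 6, 4, 1, 1, all ≤ ⌊13/2⌋ = 6.
No neighbour of I does as well, so I is the unique centroid.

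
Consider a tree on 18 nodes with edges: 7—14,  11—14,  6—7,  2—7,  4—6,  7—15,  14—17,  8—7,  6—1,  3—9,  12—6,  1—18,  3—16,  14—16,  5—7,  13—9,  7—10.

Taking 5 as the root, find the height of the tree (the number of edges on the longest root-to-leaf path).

6

A deepest node is 13, reached by 5 – 7 – 14 – 16 – 3 – 9 – 13.
That path has 6 edges, so the height is 6.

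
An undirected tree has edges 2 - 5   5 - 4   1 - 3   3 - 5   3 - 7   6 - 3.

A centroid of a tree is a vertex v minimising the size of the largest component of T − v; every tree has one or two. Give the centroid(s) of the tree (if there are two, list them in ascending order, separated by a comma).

3

If 3 is removed the pieces have sizes 3, 1, 1, 1, all ≤ ⌊7/2⌋ = 3.
No neighbour of 3 does as well, so 3 is the unique centroid.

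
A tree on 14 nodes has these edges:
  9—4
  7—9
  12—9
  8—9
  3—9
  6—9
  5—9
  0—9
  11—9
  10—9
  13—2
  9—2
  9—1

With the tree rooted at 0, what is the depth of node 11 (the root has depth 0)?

Climbing from 11 to the root: 11 – 9 – 0. That's 2 steps.

2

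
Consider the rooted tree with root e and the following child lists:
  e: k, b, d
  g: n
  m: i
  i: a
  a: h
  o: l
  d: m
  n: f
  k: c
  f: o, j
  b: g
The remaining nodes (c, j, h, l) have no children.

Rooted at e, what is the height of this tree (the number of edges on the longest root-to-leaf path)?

l sits deepest: e → b → g → n → f → o → l — 6 edges from the root.

6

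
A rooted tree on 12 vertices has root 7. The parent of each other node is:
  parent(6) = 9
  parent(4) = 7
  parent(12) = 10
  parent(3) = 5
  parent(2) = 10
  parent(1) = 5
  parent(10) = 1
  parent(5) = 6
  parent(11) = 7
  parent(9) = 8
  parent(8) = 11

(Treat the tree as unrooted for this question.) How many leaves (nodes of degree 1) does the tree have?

Exactly 4 nodes have a single neighbour: 2, 3, 4, 12.

4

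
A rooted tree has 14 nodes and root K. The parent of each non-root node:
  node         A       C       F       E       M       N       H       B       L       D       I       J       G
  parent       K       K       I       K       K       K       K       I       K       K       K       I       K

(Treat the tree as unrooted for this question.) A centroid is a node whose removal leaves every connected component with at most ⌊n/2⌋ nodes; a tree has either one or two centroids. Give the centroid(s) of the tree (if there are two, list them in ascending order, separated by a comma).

Removing K splits the tree into components of sizes 4, 1, 1, 1, 1, 1, 1, 1, 1, 1; the largest is 4 ≤ ⌊14/2⌋ = 7.
No neighbour of K does as well, so K is the unique centroid.

K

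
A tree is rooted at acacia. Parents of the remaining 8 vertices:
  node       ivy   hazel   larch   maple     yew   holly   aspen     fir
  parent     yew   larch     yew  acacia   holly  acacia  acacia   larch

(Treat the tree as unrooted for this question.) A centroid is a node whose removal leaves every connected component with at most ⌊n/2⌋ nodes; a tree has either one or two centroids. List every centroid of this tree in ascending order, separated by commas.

yew

Removing yew splits the tree into components of sizes 4, 3, 1; the largest is 4 ≤ ⌊9/2⌋ = 4.
Every other node leaves some component of size > 4, so the centroid is unique.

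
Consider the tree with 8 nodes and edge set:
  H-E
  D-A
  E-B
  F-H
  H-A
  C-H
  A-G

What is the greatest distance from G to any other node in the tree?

4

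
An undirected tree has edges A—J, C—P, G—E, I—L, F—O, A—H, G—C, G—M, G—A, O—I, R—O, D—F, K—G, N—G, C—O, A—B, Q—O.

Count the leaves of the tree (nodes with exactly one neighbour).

The leaves are B, D, E, H, J, K, L, M, N, P, Q, R.
That is 12 leaves.

12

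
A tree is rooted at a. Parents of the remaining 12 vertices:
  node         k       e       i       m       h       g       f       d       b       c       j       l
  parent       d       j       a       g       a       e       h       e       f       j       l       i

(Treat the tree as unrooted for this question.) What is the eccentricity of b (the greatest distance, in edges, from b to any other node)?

A farthest node from b is m (k also at distance 9).
The path b-f-h-a-i-l-j-e-g-m has 9 edges.

9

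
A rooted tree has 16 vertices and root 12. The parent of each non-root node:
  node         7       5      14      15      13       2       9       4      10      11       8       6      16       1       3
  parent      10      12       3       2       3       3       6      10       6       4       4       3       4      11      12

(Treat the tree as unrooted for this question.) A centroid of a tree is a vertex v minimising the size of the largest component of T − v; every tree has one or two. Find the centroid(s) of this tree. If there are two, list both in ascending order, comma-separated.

6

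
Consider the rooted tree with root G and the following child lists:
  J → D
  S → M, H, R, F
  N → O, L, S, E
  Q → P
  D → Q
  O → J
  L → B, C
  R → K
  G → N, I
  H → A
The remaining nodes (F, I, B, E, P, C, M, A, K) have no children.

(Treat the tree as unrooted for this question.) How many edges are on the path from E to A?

E - N - S - H - A: 4 edges.

4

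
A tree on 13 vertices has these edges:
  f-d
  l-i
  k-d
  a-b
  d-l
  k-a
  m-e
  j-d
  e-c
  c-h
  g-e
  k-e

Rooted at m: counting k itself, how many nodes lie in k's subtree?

k's subtree: {k, d, a, l, f, j, b, i}, size 8.

8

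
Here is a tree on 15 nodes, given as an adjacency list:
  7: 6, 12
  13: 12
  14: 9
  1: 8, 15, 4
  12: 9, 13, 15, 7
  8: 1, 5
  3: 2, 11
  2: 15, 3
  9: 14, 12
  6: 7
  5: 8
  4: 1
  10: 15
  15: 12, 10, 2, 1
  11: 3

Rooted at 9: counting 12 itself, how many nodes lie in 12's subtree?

12's subtree: {12, 15, 13, 7, 2, 10, 1, 6, 3, 8, 4, 11, 5}, size 13.

13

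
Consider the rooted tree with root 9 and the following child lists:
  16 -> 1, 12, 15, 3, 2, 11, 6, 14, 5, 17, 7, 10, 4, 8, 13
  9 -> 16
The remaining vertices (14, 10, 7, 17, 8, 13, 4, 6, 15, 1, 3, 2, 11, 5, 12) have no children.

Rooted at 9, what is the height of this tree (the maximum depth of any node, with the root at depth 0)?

A deepest node is 4, reached by 9 – 16 – 4.
That path has 2 edges, so the height is 2.

2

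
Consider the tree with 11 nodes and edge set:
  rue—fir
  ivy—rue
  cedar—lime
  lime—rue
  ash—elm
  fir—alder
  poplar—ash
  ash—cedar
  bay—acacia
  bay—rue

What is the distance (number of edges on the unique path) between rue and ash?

rue - lime - cedar - ash: 3 edges.

3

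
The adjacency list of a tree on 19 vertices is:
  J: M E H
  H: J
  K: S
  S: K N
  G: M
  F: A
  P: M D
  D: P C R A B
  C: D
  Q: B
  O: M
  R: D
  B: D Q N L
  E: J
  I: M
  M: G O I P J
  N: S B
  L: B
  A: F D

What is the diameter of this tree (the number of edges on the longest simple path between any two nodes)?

8

A longest path is H-J-M-P-D-B-N-S-K, with 8 edges.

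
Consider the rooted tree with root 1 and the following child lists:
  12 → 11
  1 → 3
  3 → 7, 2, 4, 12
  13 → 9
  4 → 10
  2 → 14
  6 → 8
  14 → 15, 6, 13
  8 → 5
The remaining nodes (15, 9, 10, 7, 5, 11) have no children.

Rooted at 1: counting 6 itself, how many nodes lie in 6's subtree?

3

The subtree rooted at 6 contains: 6, 8, 5 — 3 nodes.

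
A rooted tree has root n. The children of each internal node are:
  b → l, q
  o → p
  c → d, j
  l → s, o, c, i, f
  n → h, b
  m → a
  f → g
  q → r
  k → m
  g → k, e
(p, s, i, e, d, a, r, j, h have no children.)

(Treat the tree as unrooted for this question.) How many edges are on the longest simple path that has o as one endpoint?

6

A farthest node from o is a.
The path o – l – f – g – k – m – a has 6 edges.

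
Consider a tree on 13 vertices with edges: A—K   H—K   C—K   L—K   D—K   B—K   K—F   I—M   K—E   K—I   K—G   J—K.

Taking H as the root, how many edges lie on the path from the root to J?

2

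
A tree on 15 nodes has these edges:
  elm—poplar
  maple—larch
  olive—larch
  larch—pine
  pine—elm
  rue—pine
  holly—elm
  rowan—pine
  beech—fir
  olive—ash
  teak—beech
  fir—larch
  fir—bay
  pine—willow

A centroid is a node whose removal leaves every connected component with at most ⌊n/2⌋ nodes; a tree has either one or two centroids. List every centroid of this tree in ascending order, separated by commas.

Removing larch splits the tree into components of sizes 7, 4, 2, 1; the largest is 7 ≤ ⌊15/2⌋ = 7.
Every other node leaves some component of size > 7, so the centroid is unique.

larch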